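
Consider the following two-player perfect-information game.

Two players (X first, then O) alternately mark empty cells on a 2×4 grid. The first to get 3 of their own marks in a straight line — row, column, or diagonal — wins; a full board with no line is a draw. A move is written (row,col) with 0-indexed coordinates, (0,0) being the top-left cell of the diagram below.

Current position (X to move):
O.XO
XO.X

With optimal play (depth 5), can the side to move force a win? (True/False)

X winning at [O.XO/XO.X]: False

p1 X@[O.XO/XO.X]: (0,1)[OXXO/XO.X]+0* (1,2)[O.XO/XOXX]+0
p2 O@[OXXO/XO.X]: (1,2)[OXXO/XOOX]+0*
p3 X@[OXXO/XOOX] terminal +0; root [O.XO/XO.X] d5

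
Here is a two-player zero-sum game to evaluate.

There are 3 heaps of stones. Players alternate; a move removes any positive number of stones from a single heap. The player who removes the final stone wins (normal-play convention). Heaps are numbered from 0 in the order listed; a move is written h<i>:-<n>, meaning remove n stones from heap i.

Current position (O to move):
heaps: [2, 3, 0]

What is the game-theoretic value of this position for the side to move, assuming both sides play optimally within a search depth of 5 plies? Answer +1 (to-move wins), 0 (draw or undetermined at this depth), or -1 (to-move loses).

value((2,3,0), O) = +1

p1 O@[(2,3,0)]: h0:-1[(1,3,0)]-1 h0:-2[(0,3,0)]-1 h1:-1[(2,2,0)]+1* h1:-2[(2,1,0)]-1 h1:-3[(2,0,0)]-1
p2 X@[(2,2,0)]: h0:-1[(1,2,0)]-1* h0:-2[(0,2,0)]-1 h1:-1[(2,1,0)]-1 h1:-2[(2,0,0)]-1
p3 O@[(1,2,0)]: h0:-1[(0,2,0)]-1 h1:-1[(1,1,0)]+1* h1:-2[(1,0,0)]-1
p4 X@[(1,1,0)]: h0:-1[(0,1,0)]-1* h1:-1[(1,0,0)]-1
p5 O@[(0,1,0)]: h1:-1[(0,0,0)]+1*
p6 X@[(0,0,0)] terminal -1; root [(2,3,0)] d5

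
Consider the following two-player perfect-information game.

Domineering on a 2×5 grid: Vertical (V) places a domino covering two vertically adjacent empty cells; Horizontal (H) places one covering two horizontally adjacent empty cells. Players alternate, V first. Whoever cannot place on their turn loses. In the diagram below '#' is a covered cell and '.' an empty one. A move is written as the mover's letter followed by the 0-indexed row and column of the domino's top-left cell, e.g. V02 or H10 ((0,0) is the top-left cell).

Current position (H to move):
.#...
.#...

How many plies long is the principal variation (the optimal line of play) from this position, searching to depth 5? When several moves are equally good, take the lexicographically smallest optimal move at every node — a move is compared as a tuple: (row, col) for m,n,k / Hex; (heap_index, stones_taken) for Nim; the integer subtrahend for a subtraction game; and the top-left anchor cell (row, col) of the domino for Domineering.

PV length from [.#.../.#...]: 4 plies

ply 1, H at .#.../.#... | H02=-1→.###./.#...*; H03=-1→.#.##/.#...; H12=-1→.#.../.###.; H13=-1→.#.../.#.##
ply 2, V at .###./.#... | V00=-1→####./##...; V04=+1→.####/.#..#*
ply 3, H at .####/.#..# | H12=-1→.####/.####*
ply 4, V at .####/.#### | V00=+1→#####/#####*
ply 5: #####/##### is terminal -1 (H); from .#.../.#... depth 5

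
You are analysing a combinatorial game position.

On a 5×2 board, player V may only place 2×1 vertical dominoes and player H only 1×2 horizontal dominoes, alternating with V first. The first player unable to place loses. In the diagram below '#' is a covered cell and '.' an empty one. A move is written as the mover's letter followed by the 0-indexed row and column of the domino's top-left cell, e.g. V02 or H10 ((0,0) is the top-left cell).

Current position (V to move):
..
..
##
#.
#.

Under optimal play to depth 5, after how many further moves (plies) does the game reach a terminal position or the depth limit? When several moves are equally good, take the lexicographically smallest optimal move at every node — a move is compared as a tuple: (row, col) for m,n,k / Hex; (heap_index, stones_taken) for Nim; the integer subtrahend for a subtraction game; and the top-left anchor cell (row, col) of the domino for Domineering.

PV length from [../../##/#./#.]: 1 ply

p1 V@[../../##/#./#.]: V00[#./#./##/#./#.]+1* V01[.#/.#/##/#./#.]+1 V31[../../##/##/##]-1
p2 H@[#./#./##/#./#.] terminal -1; root [../../##/#./#.] d5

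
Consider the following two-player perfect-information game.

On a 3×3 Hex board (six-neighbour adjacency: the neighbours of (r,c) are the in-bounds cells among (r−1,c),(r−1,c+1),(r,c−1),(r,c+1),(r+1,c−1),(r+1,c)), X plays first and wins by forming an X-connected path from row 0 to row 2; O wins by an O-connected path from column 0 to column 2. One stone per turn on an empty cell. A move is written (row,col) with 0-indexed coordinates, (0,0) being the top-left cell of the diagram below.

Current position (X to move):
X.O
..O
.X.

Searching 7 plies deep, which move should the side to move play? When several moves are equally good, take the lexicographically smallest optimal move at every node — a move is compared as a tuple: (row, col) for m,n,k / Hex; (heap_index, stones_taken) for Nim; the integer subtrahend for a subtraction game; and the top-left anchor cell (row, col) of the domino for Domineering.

X's best at [X.O/..O/.X.]: (1,0)

p1 X@[X.O/..O/.X.]: (0,1)[XXO/..O/.X.]-1 (1,0)[X.O/X.O/.X.]+1* (1,1)[X.O/.XO/.X.]+1 (2,0)[X.O/..O/XX.]-1 (2,2)[X.O/..O/.XX]-1
p2 O@[X.O/X.O/.X.]: (0,1)[XOO/X.O/.X.]-1* (1,1)[X.O/XOO/.X.]-1 (2,0)[X.O/X.O/OX.]-1 (2,2)[X.O/X.O/.XO]-1
p3 X@[XOO/X.O/.X.]: (1,1)[XOO/XXO/.X.]+1* (2,0)[XOO/X.O/XX.]+1 (2,2)[XOO/X.O/.XX]+1
p4 O@[XOO/XXO/.X.] terminal -1; root [X.O/..O/.X.] d7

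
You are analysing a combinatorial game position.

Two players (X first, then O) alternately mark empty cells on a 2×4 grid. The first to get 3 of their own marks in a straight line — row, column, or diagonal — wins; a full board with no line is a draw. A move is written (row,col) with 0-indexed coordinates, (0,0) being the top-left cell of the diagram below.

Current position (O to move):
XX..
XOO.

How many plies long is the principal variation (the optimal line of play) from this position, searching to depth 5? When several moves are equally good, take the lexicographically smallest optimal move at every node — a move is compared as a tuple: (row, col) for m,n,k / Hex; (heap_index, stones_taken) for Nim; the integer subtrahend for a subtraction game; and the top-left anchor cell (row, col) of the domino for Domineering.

[XX../XOO.] O move#1: (0,2):+0/XXO./XOO., (0,3):-1/XX.O/XOO., (1,3):+1/XX../XOOO*
[XX../XOOO] end (terminal -1, X#2); searched XX../XOO. to 5

PV length from [XX../XOO.]: 1 ply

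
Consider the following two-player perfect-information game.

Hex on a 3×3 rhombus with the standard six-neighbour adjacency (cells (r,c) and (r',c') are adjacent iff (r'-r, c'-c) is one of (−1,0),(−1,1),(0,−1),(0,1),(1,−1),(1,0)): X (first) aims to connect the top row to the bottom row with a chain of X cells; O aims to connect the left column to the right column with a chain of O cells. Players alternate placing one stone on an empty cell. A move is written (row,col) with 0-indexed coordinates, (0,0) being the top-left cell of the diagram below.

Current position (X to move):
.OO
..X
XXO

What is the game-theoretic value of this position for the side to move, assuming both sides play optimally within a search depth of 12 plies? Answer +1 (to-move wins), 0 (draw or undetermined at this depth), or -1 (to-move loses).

p1 X@[.OO/..X/XXO]: (0,0)[XOO/..X/XXO]-1* (1,0)[.OO/X.X/XXO]-1 (1,1)[.OO/.XX/XXO]-1
p2 O@[XOO/..X/XXO]: (1,0)[XOO/O.X/XXO]+1* (1,1)[XOO/.OX/XXO]-1
p3 X@[XOO/O.X/XXO] terminal -1; root [.OO/..X/XXO] d12

value(.OO/..X/XXO, X) = -1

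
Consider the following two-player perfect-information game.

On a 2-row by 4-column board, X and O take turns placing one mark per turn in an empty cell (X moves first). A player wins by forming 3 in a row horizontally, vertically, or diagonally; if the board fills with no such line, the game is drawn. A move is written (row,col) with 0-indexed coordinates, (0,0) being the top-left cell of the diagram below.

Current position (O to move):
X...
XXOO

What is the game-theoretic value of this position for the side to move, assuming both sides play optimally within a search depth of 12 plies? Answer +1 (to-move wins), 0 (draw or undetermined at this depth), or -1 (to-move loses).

value(X.../XXOO, O) = 0

p1 O@[X.../XXOO]: (0,1)[XO../XXOO]+0* (0,2)[X.O./XXOO]+0 (0,3)[X..O/XXOO]+0
p2 X@[XO../XXOO]: (0,2)[XOX./XXOO]+0* (0,3)[XO.X/XXOO]+0
p3 O@[XOX./XXOO]: (0,3)[XOXO/XXOO]+0*
p4 X@[XOXO/XXOO] terminal +0; root [X.../XXOO] d12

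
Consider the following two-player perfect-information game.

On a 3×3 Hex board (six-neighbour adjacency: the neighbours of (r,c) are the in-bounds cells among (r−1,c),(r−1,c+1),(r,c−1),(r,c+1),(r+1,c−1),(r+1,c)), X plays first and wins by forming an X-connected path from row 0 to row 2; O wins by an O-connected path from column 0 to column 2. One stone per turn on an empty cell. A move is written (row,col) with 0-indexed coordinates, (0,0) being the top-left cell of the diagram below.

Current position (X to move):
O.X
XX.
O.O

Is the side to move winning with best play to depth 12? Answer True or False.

ply 1, X at O.X/XX./O.O | (0,1)=-1→OXX/XX./O.O; (1,2)=-1→O.X/XXX/O.O; (2,1)=+1→O.X/XX./OXO*
ply 2: O.X/XX./OXO is terminal -1 (O); from O.X/XX./O.O depth 12

X winning at [O.X/XX./O.O]: True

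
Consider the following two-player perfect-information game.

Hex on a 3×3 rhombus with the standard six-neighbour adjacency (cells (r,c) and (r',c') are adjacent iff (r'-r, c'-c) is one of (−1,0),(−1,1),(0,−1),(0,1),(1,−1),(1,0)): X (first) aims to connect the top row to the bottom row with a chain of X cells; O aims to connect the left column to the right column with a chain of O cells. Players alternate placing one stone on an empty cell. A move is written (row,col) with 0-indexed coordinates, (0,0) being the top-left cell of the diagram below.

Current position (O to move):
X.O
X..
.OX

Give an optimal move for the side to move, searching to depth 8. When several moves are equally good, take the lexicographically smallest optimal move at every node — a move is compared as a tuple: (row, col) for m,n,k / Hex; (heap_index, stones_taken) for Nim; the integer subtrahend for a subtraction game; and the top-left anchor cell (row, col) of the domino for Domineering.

O's best at [X.O/X../.OX]: (2,0)

[X.O/X../.OX] O move#1: (0,1):-1/XOO/X../.OX, (1,1):-1/X.O/XO./.OX, (1,2):-1/X.O/X.O/.OX, (2,0):+1/X.O/X../OOX*
[X.O/X../OOX] X move#2: (0,1):-1/XXO/X../OOX*, (1,1):-1/X.O/XX./OOX, (1,2):-1/X.O/X.X/OOX
[XXO/X../OOX] O move#3: (1,1):+1/XXO/XO./OOX*, (1,2):+1/XXO/X.O/OOX
[XXO/XO./OOX] end (terminal -1, X#4); searched X.O/X../.OX to 8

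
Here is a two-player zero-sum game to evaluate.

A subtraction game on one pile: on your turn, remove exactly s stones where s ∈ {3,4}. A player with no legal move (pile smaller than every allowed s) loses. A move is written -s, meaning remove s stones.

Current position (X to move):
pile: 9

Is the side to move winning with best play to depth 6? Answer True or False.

p1 X@[9]: -3[6]-1* -4[5]-1
p2 O@[6]: -3[3]-1 -4[2]+1*
p3 X@[2] terminal -1; root [9] d6

X winning at [9]: False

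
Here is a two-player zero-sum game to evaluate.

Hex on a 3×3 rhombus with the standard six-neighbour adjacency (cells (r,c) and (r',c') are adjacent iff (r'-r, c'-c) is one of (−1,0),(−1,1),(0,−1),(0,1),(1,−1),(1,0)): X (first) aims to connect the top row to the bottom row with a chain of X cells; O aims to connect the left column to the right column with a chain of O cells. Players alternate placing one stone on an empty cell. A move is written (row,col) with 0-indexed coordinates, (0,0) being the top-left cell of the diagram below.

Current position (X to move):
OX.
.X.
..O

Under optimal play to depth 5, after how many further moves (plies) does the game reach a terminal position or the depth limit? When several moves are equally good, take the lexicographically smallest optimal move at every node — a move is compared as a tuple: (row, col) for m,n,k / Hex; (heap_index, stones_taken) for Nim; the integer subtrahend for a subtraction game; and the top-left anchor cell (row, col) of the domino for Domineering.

ply 1, X at OX./.X./..O | (0,2)=+1→OXX/.X./..O*; (1,0)=+1→OX./XX./..O; (1,2)=+1→OX./.XX/..O; (2,0)=+1→OX./.X./X.O; (2,1)=+1→OX./.X./.XO
ply 2, O at OXX/.X./..O | (1,0)=-1→OXX/OX./..O*; (1,2)=-1→OXX/.XO/..O; (2,0)=-1→OXX/.X./O.O; (2,1)=-1→OXX/.X./.OO
ply 3, X at OXX/OX./..O | (1,2)=+1→OXX/OXX/..O*; (2,0)=+1→OXX/OX./X.O; (2,1)=+1→OXX/OX./.XO
ply 4, O at OXX/OXX/..O | (2,0)=-1→OXX/OXX/O.O*; (2,1)=-1→OXX/OXX/.OO
ply 5, X at OXX/OXX/O.O | (2,1)=+1→OXX/OXX/OXO*
ply 6: OXX/OXX/OXO is terminal -1 (O); from OX./.X./..O depth 5

PV length from [OX./.X./..O]: 5 plies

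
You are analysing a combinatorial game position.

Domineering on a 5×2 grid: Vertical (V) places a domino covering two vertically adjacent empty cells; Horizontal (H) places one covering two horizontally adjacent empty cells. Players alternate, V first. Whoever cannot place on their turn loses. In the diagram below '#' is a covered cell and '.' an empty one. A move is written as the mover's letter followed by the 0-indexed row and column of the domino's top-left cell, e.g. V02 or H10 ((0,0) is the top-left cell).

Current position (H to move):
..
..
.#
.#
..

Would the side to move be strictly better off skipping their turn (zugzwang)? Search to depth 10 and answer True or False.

p1 H@[../../.#/.#/..]: H00[##/../.#/.#/..]+1* H10[../##/.#/.#/..]+1 H40[../../.#/.#/##]-1
p2 V@[##/../.#/.#/..]: V10[##/#./##/.#/..]-1* V20[##/../##/##/..]-1 V30[##/../.#/##/#.]-1
p3 H@[##/#./##/.#/..]: H40[##/#./##/.#/##]+1*
p4 V@[##/#./##/.#/##] terminal -1; root [../../.#/.#/..] d10
suppose H passes — search the same position with V to move:
pass> p1 V@[../../.#/.#/..]: V00[#./#./.#/.#/..]+1* V01[.#/.#/.#/.#/..]+1 V10[../#./##/.#/..]+1 V20[../../##/##/..]-1 V30[../../.#/##/#.]-1
pass> p2 H@[#./#./.#/.#/..]: H40[#./#./.#/.#/##]-1*
pass> p3 V@[#./#./.#/.#/##]: V01[##/##/.#/.#/##]+1* V20[#./#./##/##/##]+1
pass> p4 H@[##/##/.#/.#/##] terminal -1; root [../../.#/.#/..] d10
for H: play +1, pass -1

zugzwang(../../.#/.#/.., H) = False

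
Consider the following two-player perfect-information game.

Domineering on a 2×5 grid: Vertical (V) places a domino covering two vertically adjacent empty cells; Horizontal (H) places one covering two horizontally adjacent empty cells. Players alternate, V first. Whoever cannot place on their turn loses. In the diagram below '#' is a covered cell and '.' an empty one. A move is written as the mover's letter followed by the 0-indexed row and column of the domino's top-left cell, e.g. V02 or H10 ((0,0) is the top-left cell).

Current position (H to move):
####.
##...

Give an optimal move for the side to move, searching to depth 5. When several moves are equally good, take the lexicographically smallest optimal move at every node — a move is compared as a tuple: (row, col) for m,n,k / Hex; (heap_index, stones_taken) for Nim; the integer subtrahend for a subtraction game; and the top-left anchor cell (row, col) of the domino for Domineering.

H's best at [####./##...]: H13

ply 1, H at ####./##... | H12=-1→####./####.; H13=+1→####./##.##*
ply 2: ####./##.## is terminal -1 (V); from ####./##... depth 5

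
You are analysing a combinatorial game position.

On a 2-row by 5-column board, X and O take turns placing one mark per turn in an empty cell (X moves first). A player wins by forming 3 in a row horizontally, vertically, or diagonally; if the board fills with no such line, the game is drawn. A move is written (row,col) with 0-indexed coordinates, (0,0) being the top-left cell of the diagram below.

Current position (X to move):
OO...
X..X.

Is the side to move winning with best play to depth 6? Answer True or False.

X winning at [OO.../X..X.]: False

ply 1, X at OO.../X..X. | (0,2)=+0→OOX../X..X.*; (0,3)=-1→OO.X./X..X.; (0,4)=-1→OO..X/X..X.; (1,1)=-1→OO.../XX.X.; (1,2)=-1→OO.../X.XX.; (1,4)=-1→OO.../X..XX
ply 2, O at OOX../X..X. | (0,3)=-1→OOXO./X..X.; (0,4)=-1→OOX.O/X..X.; (1,1)=+0→OOX../XO.X.*; (1,2)=+0→OOX../X.OX.; (1,4)=+0→OOX../X..XO
ply 3, X at OOX../XO.X. | (0,3)=+0→OOXX./XO.X.*; (0,4)=+0→OOX.X/XO.X.; (1,2)=+0→OOX../XOXX.; (1,4)=+0→OOX../XO.XX
ply 4, O at OOXX./XO.X. | (0,4)=+0→OOXXO/XO.X.*; (1,2)=-1→OOXX./XOOX.; (1,4)=-1→OOXX./XO.XO
ply 5, X at OOXXO/XO.X. | (1,2)=+0→OOXXO/XOXX.*; (1,4)=+0→OOXXO/XO.XX
ply 6, O at OOXXO/XOXX. | (1,4)=+0→OOXXO/XOXXO*
ply 7: OOXXO/XOXXO is terminal +0 (X); from OO.../X..X. depth 6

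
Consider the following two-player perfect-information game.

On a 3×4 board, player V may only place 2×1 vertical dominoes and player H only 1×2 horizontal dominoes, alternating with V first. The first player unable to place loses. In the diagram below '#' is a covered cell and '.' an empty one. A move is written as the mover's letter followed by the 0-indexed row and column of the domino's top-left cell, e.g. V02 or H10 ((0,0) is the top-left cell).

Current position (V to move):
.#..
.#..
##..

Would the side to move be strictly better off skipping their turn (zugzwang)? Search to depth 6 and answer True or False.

zugzwang(.#../.#../##.., V) = False

ply 1, V at .#../.#../##.. | V00=-1→##../##../##..; V02=+1→.##./.##./##..*; V03=+1→.#.#/.#.#/##..; V12=+1→.#../.##./###.; V13=+1→.#../.#.#/##.#
ply 2, H at .##./.##./##.. | H22=-1→.##./.##./####*
ply 3, V at .##./.##./#### | V00=+1→###./###./####*; V03=+1→.###/.###/####
ply 4: ###./###./#### is terminal -1 (H); from .#../.#../##.. depth 6
suppose V passes — search the same position with H to move:
pass> ply 1, H at .#../.#../##.. | H02=-1→.###/.#../##..; H12=+1→.#../.###/##..*; H22=-1→.#../.#../####
pass> ply 2, V at .#../.###/##.. | V00=-1→##../####/##..*
pass> ply 3, H at ##../####/##.. | H02=+1→####/####/##..*; H22=+1→##../####/####
pass> ply 4: ####/####/##.. is terminal -1 (V); from .#../.#../##.. depth 6
for V: play +1, pass -1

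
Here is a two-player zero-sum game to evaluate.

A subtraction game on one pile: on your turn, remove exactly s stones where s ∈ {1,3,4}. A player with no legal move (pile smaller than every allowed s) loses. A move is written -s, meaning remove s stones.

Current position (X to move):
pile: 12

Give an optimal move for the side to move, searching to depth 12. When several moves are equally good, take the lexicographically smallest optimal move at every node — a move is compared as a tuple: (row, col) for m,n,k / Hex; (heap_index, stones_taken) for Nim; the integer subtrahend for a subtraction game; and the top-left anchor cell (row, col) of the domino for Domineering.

X's best at [12]: -3

[12] X move#1: -1:-1/11, -3:+1/9*, -4:-1/8
[9] O move#2: -1:-1/8*, -3:-1/6, -4:-1/5
[8] X move#3: -1:+1/7*, -3:-1/5, -4:-1/4
[7] O move#4: -1:-1/6*, -3:-1/4, -4:-1/3
[6] X move#5: -1:-1/5, -3:-1/3, -4:+1/2*
[2] O move#6: -1:-1/1*
[1] X move#7: -1:+1/0*
[0] end (terminal -1, O#8); searched 12 to 12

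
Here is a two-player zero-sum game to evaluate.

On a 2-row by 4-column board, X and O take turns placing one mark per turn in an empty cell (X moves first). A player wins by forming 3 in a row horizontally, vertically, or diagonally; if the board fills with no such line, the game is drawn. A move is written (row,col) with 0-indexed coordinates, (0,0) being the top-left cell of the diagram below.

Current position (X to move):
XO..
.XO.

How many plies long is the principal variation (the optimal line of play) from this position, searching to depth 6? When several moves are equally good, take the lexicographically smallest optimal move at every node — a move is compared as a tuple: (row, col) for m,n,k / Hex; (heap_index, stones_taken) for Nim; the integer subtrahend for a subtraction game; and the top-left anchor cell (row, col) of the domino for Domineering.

ply 1, X at XO../.XO. | (0,2)=+0→XOX./.XO.*; (0,3)=+0→XO.X/.XO.; (1,0)=+0→XO../XXO.; (1,3)=+0→XO../.XOX
ply 2, O at XOX./.XO. | (0,3)=+0→XOXO/.XO.*; (1,0)=+0→XOX./OXO.; (1,3)=+0→XOX./.XOO
ply 3, X at XOXO/.XO. | (1,0)=+0→XOXO/XXO.*; (1,3)=+0→XOXO/.XOX
ply 4, O at XOXO/XXO. | (1,3)=+0→XOXO/XXOO*
ply 5: XOXO/XXOO is terminal +0 (X); from XO../.XO. depth 6

PV length from [XO../.XO.]: 4 plies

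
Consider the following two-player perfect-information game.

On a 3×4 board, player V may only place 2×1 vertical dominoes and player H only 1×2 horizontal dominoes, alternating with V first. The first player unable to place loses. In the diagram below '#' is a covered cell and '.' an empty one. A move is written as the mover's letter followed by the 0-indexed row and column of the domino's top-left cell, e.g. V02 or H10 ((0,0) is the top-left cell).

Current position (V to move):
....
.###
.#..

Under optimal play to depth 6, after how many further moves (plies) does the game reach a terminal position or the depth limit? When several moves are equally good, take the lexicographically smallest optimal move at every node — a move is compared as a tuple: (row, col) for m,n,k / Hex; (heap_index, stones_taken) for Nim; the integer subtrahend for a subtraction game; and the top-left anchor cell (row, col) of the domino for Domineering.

PV length from [..../.###/.#..]: 2 plies

p1 V@[..../.###/.#..]: V00[#.../####/.#..]-1* V10[..../####/##..]-1
p2 H@[#.../####/.#..]: H01[###./####/.#..]+1* H02[#.##/####/.#..]+1 H22[#.../####/.###]+1
p3 V@[###./####/.#..] terminal -1; root [..../.###/.#..] d6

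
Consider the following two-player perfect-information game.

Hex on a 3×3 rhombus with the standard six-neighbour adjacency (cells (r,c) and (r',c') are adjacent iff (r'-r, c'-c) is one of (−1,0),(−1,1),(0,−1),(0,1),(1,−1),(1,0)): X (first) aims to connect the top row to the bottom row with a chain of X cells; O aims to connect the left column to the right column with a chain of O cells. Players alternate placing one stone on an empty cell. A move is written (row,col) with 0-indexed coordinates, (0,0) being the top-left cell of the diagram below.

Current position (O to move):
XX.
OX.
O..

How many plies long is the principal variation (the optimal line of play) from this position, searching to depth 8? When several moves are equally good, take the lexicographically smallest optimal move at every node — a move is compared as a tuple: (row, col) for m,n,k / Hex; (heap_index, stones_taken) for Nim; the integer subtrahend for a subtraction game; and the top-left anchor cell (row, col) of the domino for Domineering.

p1 O@[XX./OX./O..]: (0,2)[XXO/OX./O..]-1 (1,2)[XX./OXO/O..]-1 (2,1)[XX./OX./OO.]+1* (2,2)[XX./OX./O.O]-1
p2 X@[XX./OX./OO.]: (0,2)[XXX/OX./OO.]-1* (1,2)[XX./OXX/OO.]-1 (2,2)[XX./OX./OOX]-1
p3 O@[XXX/OX./OO.]: (1,2)[XXX/OXO/OO.]+1* (2,2)[XXX/OX./OOO]+1
p4 X@[XXX/OXO/OO.] terminal -1; root [XX./OX./O..] d8

PV length from [XX./OX./O..]: 3 plies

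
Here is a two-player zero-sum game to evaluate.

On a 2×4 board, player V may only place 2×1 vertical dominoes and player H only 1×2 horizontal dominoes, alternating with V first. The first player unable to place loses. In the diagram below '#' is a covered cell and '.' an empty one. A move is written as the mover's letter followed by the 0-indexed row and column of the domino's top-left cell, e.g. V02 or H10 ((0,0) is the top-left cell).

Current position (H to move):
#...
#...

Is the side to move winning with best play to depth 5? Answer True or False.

H winning at [#.../#...]: True

[#.../#...] H move#1: H01:+1/###./#...*, H02:+1/#.##/#..., H11:+1/#.../###., H12:+1/#.../#.##
[###./#...] V move#2: V03:-1/####/#..#*
[####/#..#] H move#3: H11:+1/####/####*
[####/####] end (terminal -1, V#4); searched #.../#... to 5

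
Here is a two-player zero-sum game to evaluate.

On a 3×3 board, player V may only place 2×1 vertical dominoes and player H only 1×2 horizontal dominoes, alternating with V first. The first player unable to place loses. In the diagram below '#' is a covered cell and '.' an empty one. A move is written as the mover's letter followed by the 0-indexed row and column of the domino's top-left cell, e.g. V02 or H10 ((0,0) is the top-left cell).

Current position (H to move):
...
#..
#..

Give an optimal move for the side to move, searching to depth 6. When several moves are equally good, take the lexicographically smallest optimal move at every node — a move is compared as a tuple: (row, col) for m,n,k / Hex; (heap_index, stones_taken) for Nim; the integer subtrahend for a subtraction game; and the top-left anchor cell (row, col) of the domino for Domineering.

H's best at [.../#../#..]: H11

ply 1, H at .../#../#.. | H00=-1→##./#../#..; H01=-1→.##/#../#..; H11=+1→.../###/#..*; H21=-1→.../#../###
ply 2: .../###/#.. is terminal -1 (V); from .../#../#.. depth 6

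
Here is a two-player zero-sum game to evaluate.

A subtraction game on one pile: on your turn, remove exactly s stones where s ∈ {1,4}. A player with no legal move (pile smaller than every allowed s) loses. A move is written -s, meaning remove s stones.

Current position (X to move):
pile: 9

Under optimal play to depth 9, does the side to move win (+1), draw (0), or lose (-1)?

value(9, X) = +1

ply 1, X at 9 | -1=-1→8; -4=+1→5*
ply 2, O at 5 | -1=-1→4*; -4=-1→1
ply 3, X at 4 | -1=-1→3; -4=+1→0*
ply 4: 0 is terminal -1 (O); from 9 depth 9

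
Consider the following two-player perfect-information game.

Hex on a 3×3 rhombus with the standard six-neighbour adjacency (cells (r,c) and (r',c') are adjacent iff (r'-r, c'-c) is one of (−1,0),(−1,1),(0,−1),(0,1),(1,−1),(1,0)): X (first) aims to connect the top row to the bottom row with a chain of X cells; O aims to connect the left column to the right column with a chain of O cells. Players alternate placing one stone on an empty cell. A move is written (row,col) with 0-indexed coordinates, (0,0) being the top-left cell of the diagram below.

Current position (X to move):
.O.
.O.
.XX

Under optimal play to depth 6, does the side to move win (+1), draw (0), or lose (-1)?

value(.O./.O./.XX, X) = -1

p1 X@[.O./.O./.XX]: (0,0)[XO./.O./.XX]-1* (0,2)[.OX/.O./.XX]-1 (1,0)[.O./XO./.XX]-1 (1,2)[.O./.OX/.XX]-1 (2,0)[.O./.O./XXX]-1
p2 O@[XO./.O./.XX]: (0,2)[XOO/.O./.XX]+1* (1,0)[XO./OO./.XX]+1 (1,2)[XO./.OO/.XX]+1 (2,0)[XO./.O./OXX]+1
p3 X@[XOO/.O./.XX]: (1,0)[XOO/XO./.XX]-1* (1,2)[XOO/.OX/.XX]-1 (2,0)[XOO/.O./XXX]-1
p4 O@[XOO/XO./.XX]: (1,2)[XOO/XOO/.XX]-1 (2,0)[XOO/XO./OXX]+1*
p5 X@[XOO/XO./OXX] terminal -1; root [.O./.O./.XX] d6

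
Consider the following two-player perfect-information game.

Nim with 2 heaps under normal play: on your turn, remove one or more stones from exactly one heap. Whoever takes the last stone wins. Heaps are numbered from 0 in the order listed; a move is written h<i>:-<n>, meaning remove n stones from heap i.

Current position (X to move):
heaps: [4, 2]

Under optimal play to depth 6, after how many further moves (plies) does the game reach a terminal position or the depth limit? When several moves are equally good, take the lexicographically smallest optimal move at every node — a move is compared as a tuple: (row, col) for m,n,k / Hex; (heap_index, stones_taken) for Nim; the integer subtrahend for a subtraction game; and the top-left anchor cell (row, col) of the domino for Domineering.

PV length from [(4,2)]: 5 plies

[(4,2)] X move#1: h0:-1:-1/(3,2), h0:-2:+1/(2,2)*, h0:-3:-1/(1,2), h0:-4:-1/(0,2), h1:-1:-1/(4,1), h1:-2:-1/(4,0)
[(2,2)] O move#2: h0:-1:-1/(1,2)*, h0:-2:-1/(0,2), h1:-1:-1/(2,1), h1:-2:-1/(2,0)
[(1,2)] X move#3: h0:-1:-1/(0,2), h1:-1:+1/(1,1)*, h1:-2:-1/(1,0)
[(1,1)] O move#4: h0:-1:-1/(0,1)*, h1:-1:-1/(1,0)
[(0,1)] X move#5: h1:-1:+1/(0,0)*
[(0,0)] end (terminal -1, O#6); searched (4,2) to 6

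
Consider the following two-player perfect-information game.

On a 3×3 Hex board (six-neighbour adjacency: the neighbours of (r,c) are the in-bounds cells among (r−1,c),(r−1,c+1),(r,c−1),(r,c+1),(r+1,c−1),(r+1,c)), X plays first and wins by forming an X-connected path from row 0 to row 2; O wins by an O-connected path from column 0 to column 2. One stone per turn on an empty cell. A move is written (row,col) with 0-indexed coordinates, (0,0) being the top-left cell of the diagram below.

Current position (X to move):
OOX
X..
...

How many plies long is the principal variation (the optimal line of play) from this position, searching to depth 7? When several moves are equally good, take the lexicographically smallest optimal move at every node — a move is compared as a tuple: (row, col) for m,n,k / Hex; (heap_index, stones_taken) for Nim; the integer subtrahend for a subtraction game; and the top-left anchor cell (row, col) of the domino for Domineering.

ply 1, X at OOX/X../... | (1,1)=+1→OOX/XX./...*; (1,2)=+1→OOX/X.X/...; (2,0)=+1→OOX/X../X..; (2,1)=+1→OOX/X../.X.; (2,2)=+1→OOX/X../..X
ply 2, O at OOX/XX./... | (1,2)=-1→OOX/XXO/...*; (2,0)=-1→OOX/XX./O..; (2,1)=-1→OOX/XX./.O.; (2,2)=-1→OOX/XX./..O
ply 3, X at OOX/XXO/... | (2,0)=+1→OOX/XXO/X..*; (2,1)=+1→OOX/XXO/.X.; (2,2)=+1→OOX/XXO/..X
ply 4: OOX/XXO/X.. is terminal -1 (O); from OOX/X../... depth 7

PV length from [OOX/X../...]: 3 plies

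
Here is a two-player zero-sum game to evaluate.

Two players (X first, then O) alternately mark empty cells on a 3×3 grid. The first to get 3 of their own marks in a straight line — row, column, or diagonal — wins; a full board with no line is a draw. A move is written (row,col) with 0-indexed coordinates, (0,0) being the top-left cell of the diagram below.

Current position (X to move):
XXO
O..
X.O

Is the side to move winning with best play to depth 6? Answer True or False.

[XXO/O../X.O] X move#1: (1,1):-1/XXO/OX./X.O, (1,2):+0/XXO/O.X/X.O*, (2,1):-1/XXO/O../XXO
[XXO/O.X/X.O] O move#2: (1,1):+0/XXO/OOX/X.O*, (2,1):+0/XXO/O.X/XOO
[XXO/OOX/X.O] X move#3: (2,1):+0/XXO/OOX/XXO*
[XXO/OOX/XXO] end (terminal +0, O#4); searched XXO/O../X.O to 6

X winning at [XXO/O../X.O]: False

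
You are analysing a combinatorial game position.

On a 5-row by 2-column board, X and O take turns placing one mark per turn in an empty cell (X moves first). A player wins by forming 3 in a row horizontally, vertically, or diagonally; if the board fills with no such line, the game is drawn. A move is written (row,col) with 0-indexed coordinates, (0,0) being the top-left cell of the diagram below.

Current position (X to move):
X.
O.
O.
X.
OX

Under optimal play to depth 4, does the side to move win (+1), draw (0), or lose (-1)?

value(X./O./O./X./OX, X) = 0

ply 1, X at X./O./O./X./OX | (0,1)=+0→XX/O./O./X./OX*; (1,1)=+0→X./OX/O./X./OX; (2,1)=+0→X./O./OX/X./OX; (3,1)=+0→X./O./O./XX/OX
ply 2, O at XX/O./O./X./OX | (1,1)=+0→XX/OO/O./X./OX*; (2,1)=+0→XX/O./OO/X./OX; (3,1)=+0→XX/O./O./XO/OX
ply 3, X at XX/OO/O./X./OX | (2,1)=+0→XX/OO/OX/X./OX*; (3,1)=+0→XX/OO/O./XX/OX
ply 4, O at XX/OO/OX/X./OX | (3,1)=+0→XX/OO/OX/XO/OX*
ply 5: XX/OO/OX/XO/OX is terminal +0 (X); from X./O./O./X./OX depth 4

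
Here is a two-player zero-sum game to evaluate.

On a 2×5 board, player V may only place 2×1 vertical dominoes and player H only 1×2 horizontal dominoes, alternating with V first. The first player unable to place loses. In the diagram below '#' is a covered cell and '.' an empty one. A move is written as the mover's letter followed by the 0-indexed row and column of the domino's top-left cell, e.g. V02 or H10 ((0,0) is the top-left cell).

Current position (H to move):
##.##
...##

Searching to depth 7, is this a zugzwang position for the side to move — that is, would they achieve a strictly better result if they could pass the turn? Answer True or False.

[##.##/...##] H move#1: H10:-1/##.##/##.##, H11:+1/##.##/.####*
[##.##/.####] end (terminal -1, V#2); searched ##.##/...## to 7
pass branch (V moves first from the same position):
  | [##.##/...##] V move#1: V02:-1/#####/..###*
  | [#####/..###] H move#2: H10:+1/#####/#####*
  | [#####/#####] end (terminal -1, V#3); searched ##.##/...## to 7
H moving scores +1; H passing scores +1

zugzwang(##.##/...##, H) = False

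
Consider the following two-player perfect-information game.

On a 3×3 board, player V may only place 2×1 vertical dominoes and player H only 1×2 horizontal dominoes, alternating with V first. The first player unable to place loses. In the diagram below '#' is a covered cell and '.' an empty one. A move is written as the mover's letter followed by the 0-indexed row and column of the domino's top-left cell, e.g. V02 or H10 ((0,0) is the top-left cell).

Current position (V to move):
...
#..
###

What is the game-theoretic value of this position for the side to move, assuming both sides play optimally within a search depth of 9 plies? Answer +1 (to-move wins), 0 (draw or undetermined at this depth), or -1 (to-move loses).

ply 1, V at .../#../### | V01=+1→.#./##./###*; V02=-1→..#/#.#/###
ply 2: .#./##./### is terminal -1 (H); from .../#../### depth 9

value(.../#../###, V) = +1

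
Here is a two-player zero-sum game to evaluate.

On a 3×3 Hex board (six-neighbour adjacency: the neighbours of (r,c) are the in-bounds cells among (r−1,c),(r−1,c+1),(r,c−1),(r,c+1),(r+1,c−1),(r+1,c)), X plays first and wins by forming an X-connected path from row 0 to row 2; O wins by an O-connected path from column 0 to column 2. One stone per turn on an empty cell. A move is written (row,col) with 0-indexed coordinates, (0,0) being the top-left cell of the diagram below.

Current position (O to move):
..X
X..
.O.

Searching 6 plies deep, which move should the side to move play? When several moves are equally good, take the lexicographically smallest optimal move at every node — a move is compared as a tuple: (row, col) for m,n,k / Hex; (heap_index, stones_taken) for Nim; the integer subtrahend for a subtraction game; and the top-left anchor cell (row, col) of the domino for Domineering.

ply 1, O at ..X/X../.O. | (0,0)=-1→O.X/X../.O.; (0,1)=-1→.OX/X../.O.; (1,1)=-1→..X/XO./.O.; (1,2)=-1→..X/X.O/.O.; (2,0)=+1→..X/X../OO.*; (2,2)=-1→..X/X../.OO
ply 2, X at ..X/X../OO. | (0,0)=-1→X.X/X../OO.*; (0,1)=-1→.XX/X../OO.; (1,1)=-1→..X/XX./OO.; (1,2)=-1→..X/X.X/OO.; (2,2)=-1→..X/X../OOX
ply 3, O at X.X/X../OO. | (0,1)=+1→XOX/X../OO.*; (1,1)=+1→X.X/XO./OO.; (1,2)=+1→X.X/X.O/OO.; (2,2)=+1→X.X/X../OOO
ply 4, X at XOX/X../OO. | (1,1)=-1→XOX/XX./OO.*; (1,2)=-1→XOX/X.X/OO.; (2,2)=-1→XOX/X../OOX
ply 5, O at XOX/XX./OO. | (1,2)=+1→XOX/XXO/OO.*; (2,2)=+1→XOX/XX./OOO
ply 6: XOX/XXO/OO. is terminal -1 (X); from ..X/X../.O. depth 6

O's best at [..X/X../.O.]: (2,0)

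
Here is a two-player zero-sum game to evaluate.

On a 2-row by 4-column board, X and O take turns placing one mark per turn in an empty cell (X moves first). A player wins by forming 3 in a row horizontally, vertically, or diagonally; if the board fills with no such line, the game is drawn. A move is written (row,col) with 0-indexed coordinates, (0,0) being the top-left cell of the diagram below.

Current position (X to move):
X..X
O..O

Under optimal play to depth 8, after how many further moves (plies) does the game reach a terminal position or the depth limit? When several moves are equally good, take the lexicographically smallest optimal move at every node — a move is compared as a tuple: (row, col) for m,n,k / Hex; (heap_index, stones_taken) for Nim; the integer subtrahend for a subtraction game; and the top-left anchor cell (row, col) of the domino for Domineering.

PV length from [X..X/O..O]: 4 plies

ply 1, X at X..X/O..O | (0,1)=+0→XX.X/O..O*; (0,2)=+0→X.XX/O..O; (1,1)=+0→X..X/OX.O; (1,2)=+0→X..X/O.XO
ply 2, O at XX.X/O..O | (0,2)=+0→XXOX/O..O*; (1,1)=-1→XX.X/OO.O; (1,2)=-1→XX.X/O.OO
ply 3, X at XXOX/O..O | (1,1)=+0→XXOX/OX.O*; (1,2)=+0→XXOX/O.XO
ply 4, O at XXOX/OX.O | (1,2)=+0→XXOX/OXOO*
ply 5: XXOX/OXOO is terminal +0 (X); from X..X/O..O depth 8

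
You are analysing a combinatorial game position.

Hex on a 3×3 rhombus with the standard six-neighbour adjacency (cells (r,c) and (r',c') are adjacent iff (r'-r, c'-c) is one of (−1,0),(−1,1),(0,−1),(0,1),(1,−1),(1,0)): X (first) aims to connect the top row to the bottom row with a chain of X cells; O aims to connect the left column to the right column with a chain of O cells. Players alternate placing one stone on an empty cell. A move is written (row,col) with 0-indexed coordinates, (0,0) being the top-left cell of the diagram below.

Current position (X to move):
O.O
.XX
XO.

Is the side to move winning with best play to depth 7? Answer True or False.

X winning at [O.O/.XX/XO.]: True

ply 1, X at O.O/.XX/XO. | (0,1)=+1→OXO/.XX/XO.*; (1,0)=-1→O.O/XXX/XO.; (2,2)=-1→O.O/.XX/XOX
ply 2: OXO/.XX/XO. is terminal -1 (O); from O.O/.XX/XO. depth 7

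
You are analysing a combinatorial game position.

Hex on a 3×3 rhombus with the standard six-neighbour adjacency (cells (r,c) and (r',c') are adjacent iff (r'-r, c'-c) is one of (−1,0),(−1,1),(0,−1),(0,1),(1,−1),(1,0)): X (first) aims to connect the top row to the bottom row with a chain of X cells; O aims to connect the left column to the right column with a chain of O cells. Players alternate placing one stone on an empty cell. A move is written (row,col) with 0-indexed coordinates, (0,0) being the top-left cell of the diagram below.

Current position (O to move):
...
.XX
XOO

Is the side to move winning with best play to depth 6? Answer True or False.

ply 1, O at .../.XX/XOO | (0,0)=-1→O../.XX/XOO*; (0,1)=-1→.O./.XX/XOO; (0,2)=-1→..O/.XX/XOO; (1,0)=-1→.../OXX/XOO
ply 2, X at O../.XX/XOO | (0,1)=+1→OX./.XX/XOO*; (0,2)=+1→O.X/.XX/XOO; (1,0)=+1→O../XXX/XOO
ply 3: OX./.XX/XOO is terminal -1 (O); from .../.XX/XOO depth 6

O winning at [.../.XX/XOO]: False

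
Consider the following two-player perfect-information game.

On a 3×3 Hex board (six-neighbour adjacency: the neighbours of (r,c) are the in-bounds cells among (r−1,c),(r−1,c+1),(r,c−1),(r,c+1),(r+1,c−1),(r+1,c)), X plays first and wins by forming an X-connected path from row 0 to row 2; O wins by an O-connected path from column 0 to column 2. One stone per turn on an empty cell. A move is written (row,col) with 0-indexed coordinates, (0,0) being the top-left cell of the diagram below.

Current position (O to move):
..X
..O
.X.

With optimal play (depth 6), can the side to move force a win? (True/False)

ply 1, O at ..X/..O/.X. | (0,0)=-1→O.X/..O/.X.; (0,1)=-1→.OX/..O/.X.; (1,0)=-1→..X/O.O/.X.; (1,1)=+1→..X/.OO/.X.*; (2,0)=-1→..X/..O/OX.; (2,2)=-1→..X/..O/.XO
ply 2, X at ..X/.OO/.X. | (0,0)=-1→X.X/.OO/.X.*; (0,1)=-1→.XX/.OO/.X.; (1,0)=-1→..X/XOO/.X.; (2,0)=-1→..X/.OO/XX.; (2,2)=-1→..X/.OO/.XX
ply 3, O at X.X/.OO/.X. | (0,1)=+1→XOX/.OO/.X.*; (1,0)=+1→X.X/OOO/.X.; (2,0)=+1→X.X/.OO/OX.; (2,2)=+1→X.X/.OO/.XO
ply 4, X at XOX/.OO/.X. | (1,0)=-1→XOX/XOO/.X.*; (2,0)=-1→XOX/.OO/XX.; (2,2)=-1→XOX/.OO/.XX
ply 5, O at XOX/XOO/.X. | (2,0)=+1→XOX/XOO/OX.*; (2,2)=-1→XOX/XOO/.XO
ply 6: XOX/XOO/OX. is terminal -1 (X); from ..X/..O/.X. depth 6

O winning at [..X/..O/.X.]: True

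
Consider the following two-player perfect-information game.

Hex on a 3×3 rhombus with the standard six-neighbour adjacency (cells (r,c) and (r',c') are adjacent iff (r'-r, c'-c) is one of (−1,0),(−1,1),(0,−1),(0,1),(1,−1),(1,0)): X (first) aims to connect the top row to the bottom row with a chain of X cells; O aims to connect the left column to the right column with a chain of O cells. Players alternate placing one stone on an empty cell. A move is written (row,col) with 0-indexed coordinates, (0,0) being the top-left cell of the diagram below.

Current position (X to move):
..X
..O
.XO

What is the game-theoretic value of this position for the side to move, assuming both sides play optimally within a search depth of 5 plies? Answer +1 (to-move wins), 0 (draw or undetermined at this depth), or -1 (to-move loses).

value(..X/..O/.XO, X) = +1

p1 X@[..X/..O/.XO]: (0,0)[X.X/..O/.XO]-1 (0,1)[.XX/..O/.XO]-1 (1,0)[..X/X.O/.XO]+1* (1,1)[..X/.XO/.XO]+1 (2,0)[..X/..O/XXO]+1
p2 O@[..X/X.O/.XO]: (0,0)[O.X/X.O/.XO]-1* (0,1)[.OX/X.O/.XO]-1 (1,1)[..X/XOO/.XO]-1 (2,0)[..X/X.O/OXO]-1
p3 X@[O.X/X.O/.XO]: (0,1)[OXX/X.O/.XO]+1* (1,1)[O.X/XXO/.XO]+1 (2,0)[O.X/X.O/XXO]+1
p4 O@[OXX/X.O/.XO]: (1,1)[OXX/XOO/.XO]-1* (2,0)[OXX/X.O/OXO]-1
p5 X@[OXX/XOO/.XO]: (2,0)[OXX/XOO/XXO]+1*
p6 O@[OXX/XOO/XXO] terminal -1; root [..X/..O/.XO] d5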